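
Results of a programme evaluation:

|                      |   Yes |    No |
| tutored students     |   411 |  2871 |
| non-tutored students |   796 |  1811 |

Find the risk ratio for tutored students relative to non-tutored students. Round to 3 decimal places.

risk, tutored students = 411/3282 = 0.1252
risk, non-tutored students = 796/2607 = 0.3053
RR = 0.1252 / 0.3053 = 0.410

RR ≈ 0.410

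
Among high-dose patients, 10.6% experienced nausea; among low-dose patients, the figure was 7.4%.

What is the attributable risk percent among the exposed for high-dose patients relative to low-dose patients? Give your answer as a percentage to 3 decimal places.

AR% = (0.1060 − 0.0740) / 0.1060 = 0.3019 → 30.189%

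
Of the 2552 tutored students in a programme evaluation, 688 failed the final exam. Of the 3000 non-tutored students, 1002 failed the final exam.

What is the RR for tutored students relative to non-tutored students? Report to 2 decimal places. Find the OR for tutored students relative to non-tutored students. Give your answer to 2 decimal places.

risk, tutored students = 688/2552 = 0.2696
risk, non-tutored students = 1002/3000 = 0.3340
RR = 0.2696 / 0.3340 = 0.81
odds, tutored students = 688/1864 = 0.3691
odds, non-tutored students = 1002/1998 = 0.5015
OR = 0.3691 / 0.5015 = 0.74

RR = 0.81; OR = 0.74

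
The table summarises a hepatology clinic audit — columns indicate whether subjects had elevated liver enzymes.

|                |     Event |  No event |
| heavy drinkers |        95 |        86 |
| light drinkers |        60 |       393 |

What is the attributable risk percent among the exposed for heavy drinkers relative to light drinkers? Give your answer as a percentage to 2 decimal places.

risk, heavy drinkers = 95/181 = 0.5249
risk, light drinkers = 60/453 = 0.1325
AR% = (0.5249 − 0.1325) / 0.5249 = 0.7476 → 74.76%

AR% ≈ 74.76%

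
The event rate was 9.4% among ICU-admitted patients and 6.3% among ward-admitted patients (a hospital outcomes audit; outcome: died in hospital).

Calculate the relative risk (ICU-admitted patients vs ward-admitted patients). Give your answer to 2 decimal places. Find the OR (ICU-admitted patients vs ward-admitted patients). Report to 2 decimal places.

RR = 0.0940 / 0.0630 = 1.49
odds, ICU-admitted patients = 0.0940/0.9060 = 0.1038
odds, ward-admitted patients = 0.0630/0.9370 = 0.0672
OR = 0.1038 / 0.0672 = 1.54

RR = 1.49; OR = 1.54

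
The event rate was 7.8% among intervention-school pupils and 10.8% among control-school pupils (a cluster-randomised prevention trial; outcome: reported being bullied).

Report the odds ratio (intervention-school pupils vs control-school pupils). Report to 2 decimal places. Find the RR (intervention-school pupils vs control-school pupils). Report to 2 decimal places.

OR = 0.70; RR = 0.72

odds, intervention-school pupils = 0.0780/0.9220 = 0.0846
odds, control-school pupils = 0.1080/0.8920 = 0.1211
OR = 0.0846 / 0.1211 = 0.70
RR = 0.0780 / 0.1080 = 0.72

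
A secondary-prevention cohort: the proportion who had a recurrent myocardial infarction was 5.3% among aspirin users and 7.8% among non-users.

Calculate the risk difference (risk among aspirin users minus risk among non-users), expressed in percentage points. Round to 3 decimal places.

risk difference = 0.0530 − 0.0780 = -0.0250 → -2.500 percentage points

-2.500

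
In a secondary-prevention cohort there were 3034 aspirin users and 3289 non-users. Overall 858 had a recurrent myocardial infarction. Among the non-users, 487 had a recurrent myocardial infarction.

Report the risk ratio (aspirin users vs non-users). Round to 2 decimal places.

RR ≈ 0.83

aspirin users with the outcome: 858 − 487 = 371
aspirin users without the outcome: 3034 − 371 = 2663
non-users without the outcome: 3289 − 487 = 2802
risk, aspirin users = 371/3034 = 0.1223
risk, non-users = 487/3289 = 0.1481
RR = 0.1223 / 0.1481 = 0.83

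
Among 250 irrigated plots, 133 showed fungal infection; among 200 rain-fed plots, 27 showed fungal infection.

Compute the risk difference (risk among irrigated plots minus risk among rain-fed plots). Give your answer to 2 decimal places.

0.40

risk, irrigated plots = 133/250 = 0.5320
risk, rain-fed plots = 27/200 = 0.1350
risk difference = 0.5320 − 0.1350 = 0.40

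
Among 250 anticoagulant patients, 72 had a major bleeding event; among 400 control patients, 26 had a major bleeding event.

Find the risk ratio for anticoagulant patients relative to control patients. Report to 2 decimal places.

RR: 4.43

risk, anticoagulant patients = 72/250 = 0.2880
risk, control patients = 26/400 = 0.0650
RR = 0.2880 / 0.0650 = 4.43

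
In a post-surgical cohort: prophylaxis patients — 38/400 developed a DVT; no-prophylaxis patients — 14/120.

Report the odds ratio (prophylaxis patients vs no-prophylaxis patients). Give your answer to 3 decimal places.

OR = (38 × 106) / (362 × 14) = 4028/5068 ≈ 0.795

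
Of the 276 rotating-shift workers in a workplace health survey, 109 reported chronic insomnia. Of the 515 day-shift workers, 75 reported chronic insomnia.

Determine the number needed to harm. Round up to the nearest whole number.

risk, rotating-shift workers = 109/276 = 0.394928
risk, day-shift workers = 75/515 = 0.145631
absolute risk difference = 0.249296
1 / 0.249296 = 4.011 → round up → 5

NNH = 5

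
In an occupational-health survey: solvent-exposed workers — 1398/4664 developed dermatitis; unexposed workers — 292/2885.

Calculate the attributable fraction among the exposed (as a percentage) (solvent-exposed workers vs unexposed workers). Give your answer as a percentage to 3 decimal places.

risk, solvent-exposed workers = 1398/4664 = 0.2997
risk, unexposed workers = 292/2885 = 0.1012
AR% = (0.2997 − 0.1012) / 0.2997 = 0.6623 → 66.233%

AR%: 66.233%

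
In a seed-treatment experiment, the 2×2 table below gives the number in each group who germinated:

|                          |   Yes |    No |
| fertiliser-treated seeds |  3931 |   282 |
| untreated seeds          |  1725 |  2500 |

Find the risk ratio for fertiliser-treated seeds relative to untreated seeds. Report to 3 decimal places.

risk, fertiliser-treated seeds = 3931/4213 = 0.9331
risk, untreated seeds = 1725/4225 = 0.4083
RR = 0.9331 / 0.4083 = 2.285

RR = 2.285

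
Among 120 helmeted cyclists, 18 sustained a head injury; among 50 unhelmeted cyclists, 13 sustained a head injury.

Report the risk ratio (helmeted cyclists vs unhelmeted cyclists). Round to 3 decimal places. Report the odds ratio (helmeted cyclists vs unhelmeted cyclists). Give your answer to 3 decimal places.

RR = 0.577; OR = 0.502

risk, helmeted cyclists = 18/120 = 0.1500
risk, unhelmeted cyclists = 13/50 = 0.2600
RR = 0.1500 / 0.2600 = 0.577
OR = (18 × 37) / (102 × 13) = 666/1326 ≈ 0.502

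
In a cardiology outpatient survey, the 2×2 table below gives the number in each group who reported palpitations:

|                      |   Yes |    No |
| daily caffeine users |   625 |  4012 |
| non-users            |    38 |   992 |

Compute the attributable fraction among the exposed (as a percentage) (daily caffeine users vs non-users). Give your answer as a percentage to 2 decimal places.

risk, daily caffeine users = 625/4637 = 0.13479
risk, non-users = 38/1030 = 0.03689
AR% = (0.13479 − 0.03689) / 0.13479 = 0.7263 → 72.63%

AR% = 72.63%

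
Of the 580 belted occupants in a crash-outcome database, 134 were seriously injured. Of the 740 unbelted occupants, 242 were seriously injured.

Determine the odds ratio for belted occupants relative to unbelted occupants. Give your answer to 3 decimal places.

OR = (134 × 498) / (446 × 242) = 66732/107932 ≈ 0.618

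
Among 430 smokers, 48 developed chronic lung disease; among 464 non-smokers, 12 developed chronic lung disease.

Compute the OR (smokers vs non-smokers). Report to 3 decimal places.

OR = (48 × 452) / (382 × 12) = 21696/4584 ≈ 4.733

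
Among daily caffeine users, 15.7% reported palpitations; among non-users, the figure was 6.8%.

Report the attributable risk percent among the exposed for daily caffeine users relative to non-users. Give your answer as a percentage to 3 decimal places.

AR% = (0.1570 − 0.0680) / 0.1570 = 0.5669 → 56.688%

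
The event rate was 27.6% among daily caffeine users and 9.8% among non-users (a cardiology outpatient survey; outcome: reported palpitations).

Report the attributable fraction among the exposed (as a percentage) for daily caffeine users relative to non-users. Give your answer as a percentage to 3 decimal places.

AR% = (0.2760 − 0.0980) / 0.2760 = 0.6449 → 64.493%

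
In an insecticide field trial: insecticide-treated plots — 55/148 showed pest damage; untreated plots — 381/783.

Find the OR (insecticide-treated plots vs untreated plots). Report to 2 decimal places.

OR = (55 × 402) / (93 × 381) = 22110/35433 ≈ 0.62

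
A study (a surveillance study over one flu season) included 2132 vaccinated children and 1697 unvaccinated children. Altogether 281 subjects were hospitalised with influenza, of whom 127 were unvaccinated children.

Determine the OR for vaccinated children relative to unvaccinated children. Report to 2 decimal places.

OR ≈ 0.96

vaccinated children with the outcome: 281 − 127 = 154
vaccinated children without the outcome: 2132 − 154 = 1978
unvaccinated children without the outcome: 1697 − 127 = 1570
OR = (154 × 1570) / (1978 × 127) = 241780/251206 ≈ 0.96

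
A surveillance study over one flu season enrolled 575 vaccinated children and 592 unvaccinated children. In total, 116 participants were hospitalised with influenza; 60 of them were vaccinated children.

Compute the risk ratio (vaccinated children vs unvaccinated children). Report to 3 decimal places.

RR = 1.103

vaccinated children without the outcome: 575 − 60 = 515
unvaccinated children with the outcome: 116 − 60 = 56
unvaccinated children without the outcome: 592 − 56 = 536
risk, vaccinated children = 60/575 = 0.1043
risk, unvaccinated children = 56/592 = 0.0946
RR = 0.1043 / 0.0946 = 1.103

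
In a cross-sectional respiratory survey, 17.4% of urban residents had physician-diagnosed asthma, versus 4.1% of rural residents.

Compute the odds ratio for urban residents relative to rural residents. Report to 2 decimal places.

odds, urban residents = 0.17400/0.82600 = 0.21065
odds, rural residents = 0.04100/0.95900 = 0.04275
OR = 0.21065 / 0.04275 = 4.93

OR = 4.93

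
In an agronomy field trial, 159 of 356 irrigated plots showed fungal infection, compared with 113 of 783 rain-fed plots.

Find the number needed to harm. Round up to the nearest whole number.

NNH = 4

risk, irrigated plots = 159/356 = 0.446629
risk, rain-fed plots = 113/783 = 0.144317
absolute risk difference = 0.302312
1 / 0.302312 = 3.308 → round up → 4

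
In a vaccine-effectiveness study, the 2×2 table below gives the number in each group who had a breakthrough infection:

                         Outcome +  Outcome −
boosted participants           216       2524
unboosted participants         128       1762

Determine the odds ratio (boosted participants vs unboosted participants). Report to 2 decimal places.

OR = (216 × 1762) / (2524 × 128) = 380592/323072 ≈ 1.18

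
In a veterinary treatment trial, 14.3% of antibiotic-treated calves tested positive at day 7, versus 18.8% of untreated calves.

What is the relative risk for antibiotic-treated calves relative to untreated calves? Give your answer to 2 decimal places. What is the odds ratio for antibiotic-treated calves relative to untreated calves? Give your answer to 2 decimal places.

RR = 0.76; OR = 0.72

RR = 0.1430 / 0.1880 = 0.76
odds, antibiotic-treated calves = 0.1430/0.8570 = 0.1669
odds, untreated calves = 0.1880/0.8120 = 0.2315
OR = 0.1669 / 0.2315 = 0.72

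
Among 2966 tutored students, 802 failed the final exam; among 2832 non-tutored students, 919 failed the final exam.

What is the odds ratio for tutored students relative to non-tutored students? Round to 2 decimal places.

odds, tutored students = 802/2164 = 0.3706
odds, non-tutored students = 919/1913 = 0.4804
OR = 0.3706 / 0.4804 = 0.77

OR ≈ 0.77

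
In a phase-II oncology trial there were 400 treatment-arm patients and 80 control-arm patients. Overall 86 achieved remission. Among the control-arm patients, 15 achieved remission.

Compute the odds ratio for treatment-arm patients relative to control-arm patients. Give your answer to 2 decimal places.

OR: 0.94

treatment-arm patients with the outcome: 86 − 15 = 71
treatment-arm patients without the outcome: 400 − 71 = 329
control-arm patients without the outcome: 80 − 15 = 65
OR = (71 × 65) / (329 × 15) = 4615/4935 ≈ 0.94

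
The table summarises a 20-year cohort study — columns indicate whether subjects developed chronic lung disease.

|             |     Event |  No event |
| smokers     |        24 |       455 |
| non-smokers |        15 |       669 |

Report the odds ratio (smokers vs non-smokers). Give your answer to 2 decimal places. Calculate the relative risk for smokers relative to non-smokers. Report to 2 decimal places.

odds, smokers = 24/455 = 0.05275
odds, non-smokers = 15/669 = 0.02242
OR = 0.05275 / 0.02242 = 2.35
risk, smokers = 24/479 = 0.05010
risk, non-smokers = 15/684 = 0.02193
RR = 0.05010 / 0.02193 = 2.28

OR = 2.35; RR = 2.28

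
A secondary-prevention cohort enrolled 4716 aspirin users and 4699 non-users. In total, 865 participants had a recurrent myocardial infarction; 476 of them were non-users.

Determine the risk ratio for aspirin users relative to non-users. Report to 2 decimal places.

aspirin users with the outcome: 865 − 476 = 389
aspirin users without the outcome: 4716 − 389 = 4327
non-users without the outcome: 4699 − 476 = 4223
risk, aspirin users = 389/4716 = 0.0825
risk, non-users = 476/4699 = 0.1013
RR = 0.0825 / 0.1013 = 0.81

RR: 0.81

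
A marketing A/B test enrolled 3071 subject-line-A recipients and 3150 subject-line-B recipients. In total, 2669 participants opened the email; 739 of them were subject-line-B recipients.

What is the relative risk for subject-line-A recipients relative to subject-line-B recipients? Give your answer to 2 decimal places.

RR = 2.68

subject-line-A recipients with the outcome: 2669 − 739 = 1930
subject-line-A recipients without the outcome: 3071 − 1930 = 1141
subject-line-B recipients without the outcome: 3150 − 739 = 2411
risk, subject-line-A recipients = 1930/3071 = 0.6285
risk, subject-line-B recipients = 739/3150 = 0.2346
RR = 0.6285 / 0.2346 = 2.68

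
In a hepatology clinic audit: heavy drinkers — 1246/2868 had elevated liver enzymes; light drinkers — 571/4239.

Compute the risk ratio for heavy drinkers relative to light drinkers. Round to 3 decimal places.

risk, heavy drinkers = 1246/2868 = 0.4344
risk, light drinkers = 571/4239 = 0.1347
RR = 0.4344 / 0.1347 = 3.225

3.225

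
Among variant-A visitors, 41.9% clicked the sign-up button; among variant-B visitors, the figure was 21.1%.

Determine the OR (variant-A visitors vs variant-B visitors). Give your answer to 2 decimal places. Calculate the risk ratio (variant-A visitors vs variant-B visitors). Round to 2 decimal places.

odds, variant-A visitors = 0.4190/0.5810 = 0.7212
odds, variant-B visitors = 0.2110/0.7890 = 0.2674
OR = 0.7212 / 0.2674 = 2.70
RR = 0.4190 / 0.2110 = 1.99

OR = 2.70; RR = 1.99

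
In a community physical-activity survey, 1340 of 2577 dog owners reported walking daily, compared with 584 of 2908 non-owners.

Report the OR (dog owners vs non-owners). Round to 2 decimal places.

OR = (1340 × 2324) / (1237 × 584) = 3114160/722408 ≈ 4.31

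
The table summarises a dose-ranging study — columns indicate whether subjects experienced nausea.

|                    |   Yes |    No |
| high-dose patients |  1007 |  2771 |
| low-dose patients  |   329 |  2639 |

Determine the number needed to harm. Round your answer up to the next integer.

risk, high-dose patients = 1007/3778 = 0.266543
risk, low-dose patients = 329/2968 = 0.110849
absolute risk difference = 0.155694
1 / 0.155694 = 6.423 → round up → 7

7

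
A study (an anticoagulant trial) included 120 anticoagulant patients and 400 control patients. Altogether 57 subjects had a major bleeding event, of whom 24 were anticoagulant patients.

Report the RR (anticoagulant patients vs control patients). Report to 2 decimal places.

anticoagulant patients without the outcome: 120 − 24 = 96
control patients with the outcome: 57 − 24 = 33
control patients without the outcome: 400 − 33 = 367
risk, anticoagulant patients = 24/120 = 0.2000
risk, control patients = 33/400 = 0.0825
RR = 0.2000 / 0.0825 = 2.42

RR: 2.42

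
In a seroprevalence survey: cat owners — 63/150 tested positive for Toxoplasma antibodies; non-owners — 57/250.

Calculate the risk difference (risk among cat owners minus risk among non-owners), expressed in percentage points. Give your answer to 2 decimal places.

19.20

risk, cat owners = 63/150 = 0.4200
risk, non-owners = 57/250 = 0.2280
risk difference = 0.4200 − 0.2280 = 0.1920 → 19.20 percentage points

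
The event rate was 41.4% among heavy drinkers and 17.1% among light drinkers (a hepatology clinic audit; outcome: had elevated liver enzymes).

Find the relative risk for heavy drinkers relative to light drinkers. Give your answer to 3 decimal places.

RR = 0.4140 / 0.1710 = 2.421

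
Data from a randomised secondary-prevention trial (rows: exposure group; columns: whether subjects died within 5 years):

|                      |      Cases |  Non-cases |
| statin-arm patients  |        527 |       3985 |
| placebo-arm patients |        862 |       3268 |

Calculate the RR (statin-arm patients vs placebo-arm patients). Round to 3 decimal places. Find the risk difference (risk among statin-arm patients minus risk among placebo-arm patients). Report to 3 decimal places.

RR = 0.560; RD = -0.092

risk, statin-arm patients = 527/4512 = 0.1168
risk, placebo-arm patients = 862/4130 = 0.2087
RR = 0.1168 / 0.2087 = 0.560
risk difference = 0.1168 − 0.2087 = -0.092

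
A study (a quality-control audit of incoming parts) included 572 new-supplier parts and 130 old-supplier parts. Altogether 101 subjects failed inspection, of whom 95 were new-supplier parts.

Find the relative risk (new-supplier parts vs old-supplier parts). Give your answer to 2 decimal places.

RR: 3.60

new-supplier parts without the outcome: 572 − 95 = 477
old-supplier parts with the outcome: 101 − 95 = 6
old-supplier parts without the outcome: 130 − 6 = 124
risk, new-supplier parts = 95/572 = 0.16608
risk, old-supplier parts = 6/130 = 0.04615
RR = 0.16608 / 0.04615 = 3.60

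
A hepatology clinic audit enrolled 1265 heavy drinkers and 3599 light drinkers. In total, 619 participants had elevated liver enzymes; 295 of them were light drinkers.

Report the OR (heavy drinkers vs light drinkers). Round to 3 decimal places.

heavy drinkers with the outcome: 619 − 295 = 324
heavy drinkers without the outcome: 1265 − 324 = 941
light drinkers without the outcome: 3599 − 295 = 3304
OR = (324 × 3304) / (941 × 295) = 1070496/277595 ≈ 3.856

OR ≈ 3.856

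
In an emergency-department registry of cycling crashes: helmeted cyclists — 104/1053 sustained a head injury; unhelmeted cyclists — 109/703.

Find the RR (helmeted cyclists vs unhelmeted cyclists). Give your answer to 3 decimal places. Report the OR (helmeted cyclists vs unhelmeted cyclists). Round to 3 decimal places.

risk, helmeted cyclists = 104/1053 = 0.0988
risk, unhelmeted cyclists = 109/703 = 0.1550
RR = 0.0988 / 0.1550 = 0.637
OR = (104 × 594) / (949 × 109) = 61776/103441 ≈ 0.597

RR = 0.637; OR = 0.597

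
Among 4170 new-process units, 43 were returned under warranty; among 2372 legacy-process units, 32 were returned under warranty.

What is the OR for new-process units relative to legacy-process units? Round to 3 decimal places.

odds, new-process units = 43/4127 = 0.01042
odds, legacy-process units = 32/2340 = 0.01368
OR = 0.01042 / 0.01368 = 0.762

0.762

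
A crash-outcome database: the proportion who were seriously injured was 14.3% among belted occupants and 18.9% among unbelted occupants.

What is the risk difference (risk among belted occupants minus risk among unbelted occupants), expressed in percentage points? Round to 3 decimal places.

-4.600

risk difference = 0.1430 − 0.1890 = -0.0460 → -4.600 percentage points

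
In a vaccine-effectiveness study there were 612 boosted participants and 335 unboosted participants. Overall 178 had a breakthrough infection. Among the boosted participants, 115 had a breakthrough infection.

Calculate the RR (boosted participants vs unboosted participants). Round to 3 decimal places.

RR = 0.999

boosted participants without the outcome: 612 − 115 = 497
unboosted participants with the outcome: 178 − 115 = 63
unboosted participants without the outcome: 335 − 63 = 272
risk, boosted participants = 115/612 = 0.1879
risk, unboosted participants = 63/335 = 0.1881
RR = 0.1879 / 0.1881 = 0.999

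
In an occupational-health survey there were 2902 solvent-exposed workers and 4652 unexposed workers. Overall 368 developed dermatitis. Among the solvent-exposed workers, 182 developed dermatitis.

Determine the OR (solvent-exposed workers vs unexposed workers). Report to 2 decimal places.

solvent-exposed workers without the outcome: 2902 − 182 = 2720
unexposed workers with the outcome: 368 − 182 = 186
unexposed workers without the outcome: 4652 − 186 = 4466
OR = (182 × 4466) / (2720 × 186) = 812812/505920 ≈ 1.61

OR: 1.61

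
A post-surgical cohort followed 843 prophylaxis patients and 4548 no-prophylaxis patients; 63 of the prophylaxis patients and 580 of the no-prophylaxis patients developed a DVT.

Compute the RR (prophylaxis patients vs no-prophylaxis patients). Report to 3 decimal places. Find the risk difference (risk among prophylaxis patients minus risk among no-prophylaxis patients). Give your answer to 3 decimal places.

risk, prophylaxis patients = 63/843 = 0.0747
risk, no-prophylaxis patients = 580/4548 = 0.1275
RR = 0.0747 / 0.1275 = 0.586
risk difference = 0.0747 − 0.1275 = -0.053

RR = 0.586; RD = -0.053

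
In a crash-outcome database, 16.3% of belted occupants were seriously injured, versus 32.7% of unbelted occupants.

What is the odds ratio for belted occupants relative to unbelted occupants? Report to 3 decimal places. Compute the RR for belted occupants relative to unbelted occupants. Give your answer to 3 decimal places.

odds, belted occupants = 0.1630/0.8370 = 0.1947
odds, unbelted occupants = 0.3270/0.6730 = 0.4859
OR = 0.1947 / 0.4859 = 0.401
RR = 0.1630 / 0.3270 = 0.498

OR = 0.401; RR = 0.498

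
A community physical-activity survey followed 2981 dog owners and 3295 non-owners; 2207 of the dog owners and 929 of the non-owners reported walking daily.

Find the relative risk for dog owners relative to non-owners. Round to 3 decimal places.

risk, dog owners = 2207/2981 = 0.7404
risk, non-owners = 929/3295 = 0.2819
RR = 0.7404 / 0.2819 = 2.626

RR ≈ 2.626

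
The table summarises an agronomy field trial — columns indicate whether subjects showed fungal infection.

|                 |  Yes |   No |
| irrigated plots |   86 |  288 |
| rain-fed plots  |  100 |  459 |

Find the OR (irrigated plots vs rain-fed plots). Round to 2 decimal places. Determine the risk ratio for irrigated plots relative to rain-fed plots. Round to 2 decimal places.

OR = 1.37; RR = 1.29

odds, irrigated plots = 86/288 = 0.2986
odds, rain-fed plots = 100/459 = 0.2179
OR = 0.2986 / 0.2179 = 1.37
risk, irrigated plots = 86/374 = 0.2299
risk, rain-fed plots = 100/559 = 0.1789
RR = 0.2299 / 0.1789 = 1.29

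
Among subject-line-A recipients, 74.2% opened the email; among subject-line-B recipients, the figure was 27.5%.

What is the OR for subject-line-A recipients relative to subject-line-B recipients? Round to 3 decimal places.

OR: 7.582

odds, subject-line-A recipients = 0.7420/0.2580 = 2.8760
odds, subject-line-B recipients = 0.2750/0.7250 = 0.3793
OR = 2.8760 / 0.3793 = 7.582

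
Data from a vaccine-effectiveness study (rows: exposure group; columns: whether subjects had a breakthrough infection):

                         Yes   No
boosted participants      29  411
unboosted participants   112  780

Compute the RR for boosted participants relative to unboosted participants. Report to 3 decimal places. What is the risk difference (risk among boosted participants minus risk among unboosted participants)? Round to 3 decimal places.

risk, boosted participants = 29/440 = 0.0659
risk, unboosted participants = 112/892 = 0.1256
RR = 0.0659 / 0.1256 = 0.525
risk difference = 0.0659 − 0.1256 = -0.060

RR = 0.525; RD = -0.060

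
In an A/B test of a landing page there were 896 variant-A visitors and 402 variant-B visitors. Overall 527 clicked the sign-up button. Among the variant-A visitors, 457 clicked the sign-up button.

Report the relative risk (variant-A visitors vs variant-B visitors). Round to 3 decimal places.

2.929

variant-A visitors without the outcome: 896 − 457 = 439
variant-B visitors with the outcome: 527 − 457 = 70
variant-B visitors without the outcome: 402 − 70 = 332
risk, variant-A visitors = 457/896 = 0.5100
risk, variant-B visitors = 70/402 = 0.1741
RR = 0.5100 / 0.1741 = 2.929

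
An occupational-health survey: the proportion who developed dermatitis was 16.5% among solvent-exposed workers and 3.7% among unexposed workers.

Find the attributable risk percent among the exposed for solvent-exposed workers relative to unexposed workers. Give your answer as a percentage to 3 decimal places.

AR% = (0.16500 − 0.03700) / 0.16500 = 0.7758 → 77.576%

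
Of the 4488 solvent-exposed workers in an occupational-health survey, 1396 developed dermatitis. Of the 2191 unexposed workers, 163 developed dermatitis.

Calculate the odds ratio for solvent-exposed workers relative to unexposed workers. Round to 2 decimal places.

OR = (1396 × 2028) / (3092 × 163) = 2831088/503996 ≈ 5.62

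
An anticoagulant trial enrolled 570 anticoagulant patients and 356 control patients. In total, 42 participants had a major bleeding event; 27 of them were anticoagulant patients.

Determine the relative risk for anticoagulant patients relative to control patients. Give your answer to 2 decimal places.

1.12

anticoagulant patients without the outcome: 570 − 27 = 543
control patients with the outcome: 42 − 27 = 15
control patients without the outcome: 356 − 15 = 341
risk, anticoagulant patients = 27/570 = 0.04737
risk, control patients = 15/356 = 0.04213
RR = 0.04737 / 0.04213 = 1.12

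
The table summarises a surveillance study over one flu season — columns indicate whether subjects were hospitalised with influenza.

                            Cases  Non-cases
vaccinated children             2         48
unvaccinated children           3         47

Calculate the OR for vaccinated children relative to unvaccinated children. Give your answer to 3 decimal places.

OR = (2 × 47) / (48 × 3) = 94/144 ≈ 0.653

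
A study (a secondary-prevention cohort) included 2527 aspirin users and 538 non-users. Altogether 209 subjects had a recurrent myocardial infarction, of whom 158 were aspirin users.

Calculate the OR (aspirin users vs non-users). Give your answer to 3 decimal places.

0.637

aspirin users without the outcome: 2527 − 158 = 2369
non-users with the outcome: 209 − 158 = 51
non-users without the outcome: 538 − 51 = 487
OR = (158 × 487) / (2369 × 51) = 76946/120819 ≈ 0.637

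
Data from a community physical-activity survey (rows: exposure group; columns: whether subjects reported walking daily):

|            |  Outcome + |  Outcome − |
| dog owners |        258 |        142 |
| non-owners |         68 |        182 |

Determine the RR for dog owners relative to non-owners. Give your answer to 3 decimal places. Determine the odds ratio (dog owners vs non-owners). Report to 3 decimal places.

RR = 2.371; OR = 4.863

risk, dog owners = 258/400 = 0.6450
risk, non-owners = 68/250 = 0.2720
RR = 0.6450 / 0.2720 = 2.371
OR = (258 × 182) / (142 × 68) = 46956/9656 ≈ 4.863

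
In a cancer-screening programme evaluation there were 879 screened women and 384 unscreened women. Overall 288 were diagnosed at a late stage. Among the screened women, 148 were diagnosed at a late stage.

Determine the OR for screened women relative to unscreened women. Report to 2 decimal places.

screened women without the outcome: 879 − 148 = 731
unscreened women with the outcome: 288 − 148 = 140
unscreened women without the outcome: 384 − 140 = 244
OR = (148 × 244) / (731 × 140) = 36112/102340 ≈ 0.35

0.35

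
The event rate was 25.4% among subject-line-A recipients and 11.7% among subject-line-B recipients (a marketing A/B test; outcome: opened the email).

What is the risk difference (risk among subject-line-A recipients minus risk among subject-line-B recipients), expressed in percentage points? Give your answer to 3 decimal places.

risk difference = 0.2540 − 0.1170 = 0.1370 → 13.700 percentage points

RD: 13.700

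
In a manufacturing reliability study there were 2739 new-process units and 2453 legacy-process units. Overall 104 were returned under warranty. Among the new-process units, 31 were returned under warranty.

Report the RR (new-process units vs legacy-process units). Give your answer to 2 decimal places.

0.38

new-process units without the outcome: 2739 − 31 = 2708
legacy-process units with the outcome: 104 − 31 = 73
legacy-process units without the outcome: 2453 − 73 = 2380
risk, new-process units = 31/2739 = 0.01132
risk, legacy-process units = 73/2453 = 0.02976
RR = 0.01132 / 0.02976 = 0.38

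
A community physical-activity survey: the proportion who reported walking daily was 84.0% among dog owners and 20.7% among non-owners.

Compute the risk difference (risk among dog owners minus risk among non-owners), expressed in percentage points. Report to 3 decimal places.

63.300

risk difference = 0.8400 − 0.2070 = 0.6330 → 63.300 percentage points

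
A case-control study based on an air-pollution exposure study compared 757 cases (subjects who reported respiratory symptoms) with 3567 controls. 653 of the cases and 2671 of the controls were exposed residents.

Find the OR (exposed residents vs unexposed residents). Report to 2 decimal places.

OR = (653 × 896) / (2671 × 104) = 585088/277784 ≈ 2.11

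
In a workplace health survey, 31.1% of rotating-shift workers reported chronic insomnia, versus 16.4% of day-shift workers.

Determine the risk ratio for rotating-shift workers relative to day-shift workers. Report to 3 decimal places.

RR = 0.3110 / 0.1640 = 1.896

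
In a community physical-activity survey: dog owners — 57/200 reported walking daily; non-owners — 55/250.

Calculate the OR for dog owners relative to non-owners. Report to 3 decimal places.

odds, dog owners = 57/143 = 0.3986
odds, non-owners = 55/195 = 0.2821
OR = 0.3986 / 0.2821 = 1.413

1.413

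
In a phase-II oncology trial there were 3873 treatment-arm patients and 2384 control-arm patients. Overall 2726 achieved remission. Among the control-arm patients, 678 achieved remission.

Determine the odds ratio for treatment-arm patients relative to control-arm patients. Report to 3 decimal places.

2.824

treatment-arm patients with the outcome: 2726 − 678 = 2048
treatment-arm patients without the outcome: 3873 − 2048 = 1825
control-arm patients without the outcome: 2384 − 678 = 1706
odds, treatment-arm patients = 2048/1825 = 1.1222
odds, control-arm patients = 678/1706 = 0.3974
OR = 1.1222 / 0.3974 = 2.824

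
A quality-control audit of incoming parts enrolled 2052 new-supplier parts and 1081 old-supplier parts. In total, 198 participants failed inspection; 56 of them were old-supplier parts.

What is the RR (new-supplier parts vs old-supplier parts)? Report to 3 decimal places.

new-supplier parts with the outcome: 198 − 56 = 142
new-supplier parts without the outcome: 2052 − 142 = 1910
old-supplier parts without the outcome: 1081 − 56 = 1025
risk, new-supplier parts = 142/2052 = 0.0692
risk, old-supplier parts = 56/1081 = 0.0518
RR = 0.0692 / 0.0518 = 1.336

1.336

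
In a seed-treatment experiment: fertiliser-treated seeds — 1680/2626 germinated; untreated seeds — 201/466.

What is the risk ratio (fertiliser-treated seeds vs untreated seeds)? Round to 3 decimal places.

RR ≈ 1.483

risk, fertiliser-treated seeds = 1680/2626 = 0.6398
risk, untreated seeds = 201/466 = 0.4313
RR = 0.6398 / 0.4313 = 1.483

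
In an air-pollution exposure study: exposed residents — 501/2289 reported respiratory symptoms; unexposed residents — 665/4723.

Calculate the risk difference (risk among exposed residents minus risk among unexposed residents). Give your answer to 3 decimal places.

RD ≈ 0.078

risk, exposed residents = 501/2289 = 0.2189
risk, unexposed residents = 665/4723 = 0.1408
risk difference = 0.2189 − 0.1408 = 0.078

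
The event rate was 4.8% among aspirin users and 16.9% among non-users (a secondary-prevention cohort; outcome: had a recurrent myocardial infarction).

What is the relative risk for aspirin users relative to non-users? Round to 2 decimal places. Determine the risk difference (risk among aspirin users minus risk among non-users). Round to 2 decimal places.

RR = 0.28; RD = -0.12

RR = 0.04800 / 0.16900 = 0.28
risk difference = 0.04800 − 0.16900 = -0.12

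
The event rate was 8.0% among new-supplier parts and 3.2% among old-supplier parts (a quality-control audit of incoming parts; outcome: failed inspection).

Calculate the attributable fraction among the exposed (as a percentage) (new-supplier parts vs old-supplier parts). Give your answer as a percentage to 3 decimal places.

AR% = (0.08000 − 0.03200) / 0.08000 = 0.6000 → 60.000%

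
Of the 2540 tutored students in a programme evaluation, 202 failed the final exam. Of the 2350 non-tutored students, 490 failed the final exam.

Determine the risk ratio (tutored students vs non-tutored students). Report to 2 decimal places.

RR: 0.38

risk, tutored students = 202/2540 = 0.0795
risk, non-tutored students = 490/2350 = 0.2085
RR = 0.0795 / 0.2085 = 0.38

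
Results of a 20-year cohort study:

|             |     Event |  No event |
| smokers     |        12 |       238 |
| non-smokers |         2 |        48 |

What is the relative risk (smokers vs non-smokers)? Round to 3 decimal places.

risk, smokers = 12/250 = 0.04800
risk, non-smokers = 2/50 = 0.04000
RR = 0.04800 / 0.04000 = 1.200

RR = 1.200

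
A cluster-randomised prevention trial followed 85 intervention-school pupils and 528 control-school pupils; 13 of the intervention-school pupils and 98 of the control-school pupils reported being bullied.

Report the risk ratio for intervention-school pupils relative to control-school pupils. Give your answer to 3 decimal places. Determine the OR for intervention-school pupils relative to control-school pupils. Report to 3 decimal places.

RR = 0.824; OR = 0.792

risk, intervention-school pupils = 13/85 = 0.1529
risk, control-school pupils = 98/528 = 0.1856
RR = 0.1529 / 0.1856 = 0.824
OR = (13 × 430) / (72 × 98) = 5590/7056 ≈ 0.792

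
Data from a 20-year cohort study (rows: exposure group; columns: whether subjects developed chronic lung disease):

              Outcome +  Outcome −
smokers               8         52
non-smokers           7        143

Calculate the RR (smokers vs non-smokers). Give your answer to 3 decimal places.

risk, smokers = 8/60 = 0.13333
risk, non-smokers = 7/150 = 0.04667
RR = 0.13333 / 0.04667 = 2.857

RR: 2.857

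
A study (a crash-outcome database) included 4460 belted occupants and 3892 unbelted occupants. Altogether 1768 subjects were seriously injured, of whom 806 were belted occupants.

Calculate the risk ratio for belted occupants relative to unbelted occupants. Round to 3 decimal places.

RR = 0.731

belted occupants without the outcome: 4460 − 806 = 3654
unbelted occupants with the outcome: 1768 − 806 = 962
unbelted occupants without the outcome: 3892 − 962 = 2930
risk, belted occupants = 806/4460 = 0.1807
risk, unbelted occupants = 962/3892 = 0.2472
RR = 0.1807 / 0.2472 = 0.731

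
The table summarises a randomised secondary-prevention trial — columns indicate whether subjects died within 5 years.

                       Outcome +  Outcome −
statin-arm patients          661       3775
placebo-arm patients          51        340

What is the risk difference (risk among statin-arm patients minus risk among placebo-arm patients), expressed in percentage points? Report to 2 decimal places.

1.86

risk, statin-arm patients = 661/4436 = 0.1490
risk, placebo-arm patients = 51/391 = 0.1304
risk difference = 0.1490 − 0.1304 = 0.0186 → 1.86 percentage points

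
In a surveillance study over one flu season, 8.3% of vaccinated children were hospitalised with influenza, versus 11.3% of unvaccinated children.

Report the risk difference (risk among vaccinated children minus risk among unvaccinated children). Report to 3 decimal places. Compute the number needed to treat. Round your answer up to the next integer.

risk difference = 0.0830 − 0.1130 = -0.030
absolute risk difference = 0.030000
1 / 0.030000 = 33.333 → round up → 34

RD = -0.030; NNT = 34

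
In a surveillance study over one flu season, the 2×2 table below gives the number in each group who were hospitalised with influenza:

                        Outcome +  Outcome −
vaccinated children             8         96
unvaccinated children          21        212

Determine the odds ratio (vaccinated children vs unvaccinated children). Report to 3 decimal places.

0.841

odds, vaccinated children = 8/96 = 0.0833
odds, unvaccinated children = 21/212 = 0.0991
OR = 0.0833 / 0.0991 = 0.841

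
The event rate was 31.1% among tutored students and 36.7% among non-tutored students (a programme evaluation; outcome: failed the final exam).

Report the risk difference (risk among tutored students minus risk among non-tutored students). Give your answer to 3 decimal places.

risk difference = 0.3110 − 0.3670 = -0.056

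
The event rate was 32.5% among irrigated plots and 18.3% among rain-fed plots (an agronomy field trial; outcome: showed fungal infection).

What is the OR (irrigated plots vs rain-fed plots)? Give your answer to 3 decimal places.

OR: 2.150

odds, irrigated plots = 0.3250/0.6750 = 0.4815
odds, rain-fed plots = 0.1830/0.8170 = 0.2240
OR = 0.4815 / 0.2240 = 2.150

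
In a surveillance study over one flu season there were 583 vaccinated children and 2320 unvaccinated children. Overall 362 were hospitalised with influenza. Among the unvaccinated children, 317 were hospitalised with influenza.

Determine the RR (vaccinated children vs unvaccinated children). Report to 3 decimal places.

0.565

vaccinated children with the outcome: 362 − 317 = 45
vaccinated children without the outcome: 583 − 45 = 538
unvaccinated children without the outcome: 2320 − 317 = 2003
risk, vaccinated children = 45/583 = 0.0772
risk, unvaccinated children = 317/2320 = 0.1366
RR = 0.0772 / 0.1366 = 0.565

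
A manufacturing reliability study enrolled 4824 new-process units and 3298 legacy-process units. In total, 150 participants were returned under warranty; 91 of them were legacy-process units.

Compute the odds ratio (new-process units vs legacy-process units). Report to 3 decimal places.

new-process units with the outcome: 150 − 91 = 59
new-process units without the outcome: 4824 − 59 = 4765
legacy-process units without the outcome: 3298 − 91 = 3207
odds, new-process units = 59/4765 = 0.01238
odds, legacy-process units = 91/3207 = 0.02838
OR = 0.01238 / 0.02838 = 0.436

OR = 0.436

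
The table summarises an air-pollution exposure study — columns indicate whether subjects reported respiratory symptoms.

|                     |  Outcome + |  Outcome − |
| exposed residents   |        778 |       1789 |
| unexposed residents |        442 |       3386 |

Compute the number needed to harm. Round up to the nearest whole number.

NNH ≈ 6

risk, exposed residents = 778/2567 = 0.303078
risk, unexposed residents = 442/3828 = 0.115465
absolute risk difference = 0.187613
1 / 0.187613 = 5.330 → round up → 6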